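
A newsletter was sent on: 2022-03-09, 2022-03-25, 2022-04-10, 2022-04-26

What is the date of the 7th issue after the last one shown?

Every event comes 16 days after the last (16, 16, 16).
2022-04-26 + 16 days = 2022-05-12.
2022-05-12 + 16 days = 2022-05-28.
2022-05-28 + 16 days = 2022-06-13.
2022-06-13 + 16 days = 2022-06-29.
2022-06-29 + 16 days = 2022-07-15.
2022-07-15 + 16 days = 2022-07-31.
2022-07-31 + 16 days = 2022-08-16.

2022-08-16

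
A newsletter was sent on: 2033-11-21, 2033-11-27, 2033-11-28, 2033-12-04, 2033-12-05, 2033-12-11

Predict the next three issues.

Every event lands on a Monday or Sunday (gaps cycle 6, 1, 6, 1, 6).
So the schedule is: every Monday and Sunday.
Next Monday: 2033-12-12.
The following Sunday is 2033-12-18.
Next Monday: 2033-12-19.

2033-12-12, 2033-12-18, 2033-12-19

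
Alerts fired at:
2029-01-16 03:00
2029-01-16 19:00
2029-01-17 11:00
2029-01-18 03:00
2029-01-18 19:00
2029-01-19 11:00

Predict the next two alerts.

Gaps: 16, 16, 16, 16, 16 hours — each event is 16 hours after the previous one.
2029-01-19 11:00 + 16 h = 2029-01-20 03:00.
2029-01-20 03:00 + 16 h = 2029-01-20 19:00.

2029-01-20 03:00, 2029-01-20 19:00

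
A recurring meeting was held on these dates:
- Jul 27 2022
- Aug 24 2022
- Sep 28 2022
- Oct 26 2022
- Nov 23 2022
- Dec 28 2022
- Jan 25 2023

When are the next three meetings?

Feb 22 2023, Mar 22 2023, Apr 26 2023

Gaps: 28, 35, 28, 28, 35, 28 days — a mix of 28 and 35. Every date is a Wednesday.
Each is the 4th Wednesday of its month.
February 2023 — 4th Wednesday is Feb 22 2023.
4th Wednesday of March 2023: Mar 22 2023.
April 2023 — 4th Wednesday is Apr 26 2023.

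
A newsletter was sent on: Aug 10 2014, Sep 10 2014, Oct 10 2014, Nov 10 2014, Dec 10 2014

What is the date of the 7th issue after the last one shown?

Jul 10 2015

Gaps: 31, 30, 31, 30 days — not constant. Every event is on the 10th of the month.
Pattern: the 10th of each month.
January 2015: Jan 10 2015.
February 2015: Feb 10 2015.
March 2015: Mar 10 2015.
Next: April 2015 → Apr 10 2015.
May 2015: May 10 2015.
June 2015: Jun 10 2015.
Next: July 2015 → Jul 10 2015.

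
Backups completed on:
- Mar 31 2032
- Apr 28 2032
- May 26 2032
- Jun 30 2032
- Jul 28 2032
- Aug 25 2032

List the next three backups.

Every date is a Wednesday; gaps 28, 28, 35, 28, 28 days.
Each is the last Wednesday of its month (at least one falls on the 29th or later, ruling out '4th Wednesday').
Last Wednesday of September 2032: Sep 29 2032.
October 2032 ends with Wednesday Oct 27 2032.
Last Wednesday of November 2032: Nov 24 2032.

Sep 29 2032, Oct 27 2032, Nov 24 2032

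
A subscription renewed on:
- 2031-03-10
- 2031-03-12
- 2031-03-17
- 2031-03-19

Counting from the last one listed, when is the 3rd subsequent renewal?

2031-03-31

Every event lands on a Monday or Wednesday (gaps cycle 2, 5, 2).
So the schedule is: every Monday and Wednesday.
Next Monday: 2031-03-24.
Next Wednesday: 2031-03-26.
The following Monday is 2031-03-31.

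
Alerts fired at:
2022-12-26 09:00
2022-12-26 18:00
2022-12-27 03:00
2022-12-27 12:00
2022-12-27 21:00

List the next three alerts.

Gaps: 9, 9, 9, 9 hours — each event is 9 hours after the previous one.
2022-12-27 21:00 + 9 h = 2022-12-28 06:00.
2022-12-28 06:00 + 9 h = 2022-12-28 15:00.
2022-12-28 15:00 + 9 h = 2022-12-29 00:00.

2022-12-28 06:00, 2022-12-28 15:00, 2022-12-29 00:00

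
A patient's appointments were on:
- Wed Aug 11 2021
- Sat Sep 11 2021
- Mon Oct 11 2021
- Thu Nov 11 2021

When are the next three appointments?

Gaps: 31, 30, 31 days — not constant. Every event is on the 11th of the month.
Pattern: the 11th of each month.
December 2021: Sat Dec 11 2021.
Next: January 2022 → Tue Jan 11 2022.
Next: February 2022 → Fri Feb 11 2022.

Sat Dec 11 2021, Tue Jan 11 2022, Fri Feb 11 2022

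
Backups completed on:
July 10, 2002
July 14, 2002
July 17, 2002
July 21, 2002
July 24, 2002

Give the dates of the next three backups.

July 28, 2002; July 31, 2002; August 4, 2002

The gap pattern 4, 3, 4, 3 repeats every 2 events.
These are the Wednesdays and Sundays of each week.
The following Sunday is July 28, 2002.
Next Wednesday: July 31, 2002.
Next Sunday: August 4, 2002.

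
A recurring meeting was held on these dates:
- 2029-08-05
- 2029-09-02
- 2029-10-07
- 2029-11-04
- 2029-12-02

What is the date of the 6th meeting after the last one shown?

2030-06-02

These are Sundays at 28- or 35-day spacing (28, 35, 28, 28).
The pattern: 1st Sunday of the month.
1st Sunday of January 2030: 2030-01-06.
February 2030 — 1st Sunday is 2030-02-03.
March 2030 — 1st Sunday is 2030-03-03.
April 2030 — 1st Sunday is 2030-04-07.
1st Sunday of May 2030: 2030-05-05.
1st Sunday of June 2030: 2030-06-02.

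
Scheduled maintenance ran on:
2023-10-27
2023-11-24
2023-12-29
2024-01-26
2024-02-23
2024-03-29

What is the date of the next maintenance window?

2024-04-26

Every date is a Friday; gaps 28, 35, 28, 28, 35 days.
Each is the last Friday of its month (at least one falls on the 29th or later, ruling out '4th Friday').
April 2024 ends with Friday 2024-04-26.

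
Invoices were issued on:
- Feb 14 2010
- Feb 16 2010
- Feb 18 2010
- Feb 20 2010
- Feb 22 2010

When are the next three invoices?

Feb 24 2010, Feb 26 2010, Feb 28 2010

Gaps between consecutive events: 2, 2, 2, 2 days — a constant 2-day interval.
Feb 22 2010 + 2 days = Feb 24 2010.
Feb 24 2010 + 2 days = Feb 26 2010.
Feb 26 2010 + 2 days = Feb 28 2010.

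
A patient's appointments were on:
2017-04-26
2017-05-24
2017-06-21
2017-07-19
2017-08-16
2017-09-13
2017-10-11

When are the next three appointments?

2017-11-08, 2017-12-06, 2018-01-03

Gaps between consecutive events: 28, 28, 28, 28, 28, 28 days — a constant 28-day interval.
2017-10-11 + 28 days = 2017-11-08.
2017-11-08 + 28 days = 2017-12-06.
2017-12-06 + 28 days = 2018-01-03.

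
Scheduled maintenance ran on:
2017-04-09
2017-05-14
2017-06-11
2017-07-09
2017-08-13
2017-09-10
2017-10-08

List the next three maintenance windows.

Gaps: 35, 28, 28, 35, 28, 28 days — a mix of 28 and 35. Every date is a Sunday.
Each is the 2nd Sunday of its month.
November 2017 — 2nd Sunday is 2017-11-12.
December 2017 — 2nd Sunday is 2017-12-10.
2nd Sunday of January 2018: 2018-01-14.

2017-11-12, 2017-12-10, 2018-01-14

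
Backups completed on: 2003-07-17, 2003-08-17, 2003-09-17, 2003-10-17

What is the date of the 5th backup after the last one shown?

2004-03-17

Gaps: 31, 31, 30 days — not constant. Every event is on the 17th of the month.
Pattern: the 17th of each month.
Next: November 2003 → 2003-11-17.
Next: December 2003 → 2003-12-17.
January 2004: 2004-01-17.
Next: February 2004 → 2004-02-17.
March 2004: 2004-03-17.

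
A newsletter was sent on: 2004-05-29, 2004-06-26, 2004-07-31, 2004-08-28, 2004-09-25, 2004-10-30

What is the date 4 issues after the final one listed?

2005-02-26

These are Saturdays with 28, 35, 28, 28, 35-day gaps.
Each is the final Saturday of its month — 2004-05-29 is past the 28th, so '4th Saturday' doesn't fit.
November 2004 ends with Saturday 2004-11-27.
December 2004 ends with Saturday 2004-12-25.
Last Saturday of January 2005: 2005-01-29.
Last Saturday of February 2005: 2005-02-26.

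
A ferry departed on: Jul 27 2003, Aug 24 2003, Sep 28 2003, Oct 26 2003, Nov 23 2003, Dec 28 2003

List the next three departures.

Jan 25 2004, Feb 22 2004, Mar 28 2004

Gaps: 28, 35, 28, 28, 35 days — a mix of 28 and 35. Every date is a Sunday.
Each is the 4th Sunday of its month.
January 2004 — 4th Sunday is Jan 25 2004.
February 2004 — 4th Sunday is Feb 22 2004.
4th Sunday of March 2004: Mar 28 2004.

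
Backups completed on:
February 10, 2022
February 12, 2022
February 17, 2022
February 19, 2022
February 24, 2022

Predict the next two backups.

February 26, 2022; March 3, 2022

Every event lands on a Thursday or Saturday (gaps cycle 2, 5, 2, 5).
So the schedule is: every Thursday and Saturday.
Next Saturday: February 26, 2022.
The following Thursday is March 3, 2022.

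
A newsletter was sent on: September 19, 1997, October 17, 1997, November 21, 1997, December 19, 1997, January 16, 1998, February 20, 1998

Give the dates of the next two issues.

March 20, 1998; April 17, 1998

All dates are Fridays, 28, 35, 28, 28, 35 days apart.
Specifically, the 3rd Friday of each month.
March 1998 — 3rd Friday is March 20, 1998.
April 1998 — 3rd Friday is April 17, 1998.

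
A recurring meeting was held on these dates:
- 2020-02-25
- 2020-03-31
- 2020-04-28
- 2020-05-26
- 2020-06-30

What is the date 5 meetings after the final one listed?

Every date is a Tuesday; gaps 35, 28, 28, 35 days.
Each is the last Tuesday of its month (at least one falls on the 29th or later, ruling out '4th Tuesday').
Last Tuesday of July 2020: 2020-07-28.
Last Tuesday of August 2020: 2020-08-25.
September 2020 ends with Tuesday 2020-09-29.
Last Tuesday of October 2020: 2020-10-27.
Last Tuesday of November 2020: 2020-11-24.

2020-11-24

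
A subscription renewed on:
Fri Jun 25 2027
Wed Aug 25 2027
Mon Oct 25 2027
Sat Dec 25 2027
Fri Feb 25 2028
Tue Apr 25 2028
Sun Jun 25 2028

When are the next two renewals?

Fri Aug 25 2028, Wed Oct 25 2028

Each date is the 25th; the gaps (61, 61, 61, 62, 60, 61) track the month lengths.
The rule is the 25th of every 2 months.
August 2028: Fri Aug 25 2028.
Next: October 2028 → Wed Oct 25 2028.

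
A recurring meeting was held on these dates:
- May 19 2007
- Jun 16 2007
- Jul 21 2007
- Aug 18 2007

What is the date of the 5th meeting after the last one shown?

Jan 19 2008

Gaps: 28, 35, 28 days — a mix of 28 and 35. Every date is a Saturday.
Each is the 3rd Saturday of its month.
September 2007 — 3rd Saturday is Sep 15 2007.
3rd Saturday of October 2007: Oct 20 2007.
November 2007 — 3rd Saturday is Nov 17 2007.
3rd Saturday of December 2007: Dec 15 2007.
3rd Saturday of January 2008: Jan 19 2008.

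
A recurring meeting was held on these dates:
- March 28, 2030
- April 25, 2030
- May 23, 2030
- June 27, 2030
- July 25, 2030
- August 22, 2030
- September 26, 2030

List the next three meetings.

October 24, 2030; November 28, 2030; December 26, 2030

Gaps: 28, 28, 35, 28, 28, 35 days — a mix of 28 and 35. Every date is a Thursday.
Each is the 4th Thursday of its month.
October 2030 — 4th Thursday is October 24, 2030.
4th Thursday of November 2030: November 28, 2030.
4th Thursday of December 2030: December 26, 2030.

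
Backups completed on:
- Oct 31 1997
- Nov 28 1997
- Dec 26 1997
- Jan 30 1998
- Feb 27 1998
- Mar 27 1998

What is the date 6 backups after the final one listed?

Sep 25 1998

All Fridays; the gaps (28, 28, 35, 28, 28) vary with month length.
This is the last Friday of each month.
Last Friday of April 1998: Apr 24 1998.
Last Friday of May 1998: May 29 1998.
Last Friday of June 1998: Jun 26 1998.
July 1998 ends with Friday Jul 31 1998.
August 1998 ends with Friday Aug 28 1998.
Last Friday of September 1998: Sep 25 1998.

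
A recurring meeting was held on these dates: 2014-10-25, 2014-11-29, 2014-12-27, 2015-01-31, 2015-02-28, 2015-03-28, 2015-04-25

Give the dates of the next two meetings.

2015-05-30, 2015-06-27

These are Saturdays with 35, 28, 35, 28, 28, 28-day gaps.
Each is the final Saturday of its month — 2014-11-29 is past the 28th, so '4th Saturday' doesn't fit.
May 2015 ends with Saturday 2015-05-30.
Last Saturday of June 2015: 2015-06-27.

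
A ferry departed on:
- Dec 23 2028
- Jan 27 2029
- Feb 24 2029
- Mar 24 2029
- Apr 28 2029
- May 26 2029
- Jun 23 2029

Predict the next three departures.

Jul 28 2029, Aug 25 2029, Sep 22 2029

All dates are Saturdays, 35, 28, 28, 35, 28, 28 days apart.
Specifically, the 4th Saturday of each month.
July 2029 — 4th Saturday is Jul 28 2029.
August 2029 — 4th Saturday is Aug 25 2029.
September 2029 — 4th Saturday is Sep 22 2029.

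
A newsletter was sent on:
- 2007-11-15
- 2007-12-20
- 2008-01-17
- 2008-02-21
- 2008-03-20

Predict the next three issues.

2008-04-17, 2008-05-15, 2008-06-19

Gaps: 35, 28, 35, 28 days — a mix of 28 and 35. Every date is a Thursday.
Each is the 3rd Thursday of its month.
3rd Thursday of April 2008: 2008-04-17.
May 2008 — 3rd Thursday is 2008-05-15.
June 2008 — 3rd Thursday is 2008-06-19.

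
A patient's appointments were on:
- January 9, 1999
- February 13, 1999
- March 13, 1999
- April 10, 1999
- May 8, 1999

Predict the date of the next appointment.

June 12, 1999

All dates are Saturdays, 35, 28, 28, 28 days apart.
Specifically, the 2nd Saturday of each month.
2nd Saturday of June 1999: June 12, 1999.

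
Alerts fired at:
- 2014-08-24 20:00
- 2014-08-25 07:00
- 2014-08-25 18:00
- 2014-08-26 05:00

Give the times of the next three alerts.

2014-08-26 16:00, 2014-08-27 03:00, 2014-08-27 14:00

Gaps: 11, 11, 11 hours — each event is 11 hours after the previous one.
2014-08-26 05:00 + 11 h = 2014-08-26 16:00.
2014-08-26 16:00 + 11 h = 2014-08-27 03:00.
2014-08-27 03:00 + 11 h = 2014-08-27 14:00.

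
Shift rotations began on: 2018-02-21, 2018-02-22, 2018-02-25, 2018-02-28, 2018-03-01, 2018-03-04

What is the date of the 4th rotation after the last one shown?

2018-03-14

Every event lands on a Wednesday or Thursday or Sunday (gaps cycle 1, 3, 3, 1, 3).
So the schedule is: every Wednesday, Thursday and Sunday.
Next Wednesday: 2018-03-07.
The following Thursday is 2018-03-08.
The following Sunday is 2018-03-11.
Next Wednesday: 2018-03-14.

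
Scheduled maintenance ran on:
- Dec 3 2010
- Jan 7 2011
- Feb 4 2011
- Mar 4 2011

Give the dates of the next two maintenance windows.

Gaps: 35, 28, 28 days — a mix of 28 and 35. Every date is a Friday.
Each is the 1st Friday of its month.
1st Friday of April 2011: Apr 1 2011.
May 2011 — 1st Friday is May 6 2011.

Apr 1 2011, May 6 2011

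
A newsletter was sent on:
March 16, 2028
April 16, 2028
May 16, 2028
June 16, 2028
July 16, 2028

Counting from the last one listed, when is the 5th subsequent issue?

December 16, 2028

The day-of-month is always 16 (31, 30, 31, 30 days between events).
So this recurs on the 16th of each month.
August 2028: August 16, 2028.
September 2028: September 16, 2028.
Next: October 2028 → October 16, 2028.
Next: November 2028 → November 16, 2028.
December 2028: December 16, 2028.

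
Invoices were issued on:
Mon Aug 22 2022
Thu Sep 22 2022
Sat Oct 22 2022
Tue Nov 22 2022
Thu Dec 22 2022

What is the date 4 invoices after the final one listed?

Sat Apr 22 2023

Each date is the 22nd; the gaps (31, 30, 31, 30) track the month lengths.
The rule is the 22nd of each month.
Next: January 2023 → Sun Jan 22 2023.
February 2023: Wed Feb 22 2023.
Next: March 2023 → Wed Mar 22 2023.
Next: April 2023 → Sat Apr 22 2023.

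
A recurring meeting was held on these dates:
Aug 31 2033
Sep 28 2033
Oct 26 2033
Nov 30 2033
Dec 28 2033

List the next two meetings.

All Wednesdays; the gaps (28, 28, 35, 28) vary with month length.
This is the last Wednesday of each month.
January 2034 ends with Wednesday Jan 25 2034.
Last Wednesday of February 2034: Feb 22 2034.

Jan 25 2034, Feb 22 2034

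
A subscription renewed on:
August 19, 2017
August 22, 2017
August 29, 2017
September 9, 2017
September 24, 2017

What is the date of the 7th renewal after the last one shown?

The spacing grows by 4 each time: 3, 7, 11, 15 days.
Next gap: 19 days. September 24, 2017 + 19 days = October 13, 2017.
Next gap: 23 days. October 13, 2017 + 23 days = November 5, 2017.
Next gap: 27 days. November 5, 2017 + 27 days = December 2, 2017.
Next gap: 31 days. December 2, 2017 + 31 days = January 2, 2018.
Next gap: 35 days. January 2, 2018 + 35 days = February 6, 2018.
Next gap: 39 days. February 6, 2018 + 39 days = March 17, 2018.
Next gap: 43 days. March 17, 2018 + 43 days = April 29, 2018.

April 29, 2018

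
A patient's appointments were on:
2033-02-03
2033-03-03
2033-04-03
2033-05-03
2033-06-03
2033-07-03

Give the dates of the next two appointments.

Each date is the 3rd; the gaps (28, 31, 30, 31, 30) track the month lengths.
The rule is the 3rd of each month.
Next: August 2033 → 2033-08-03.
September 2033: 2033-09-03.

2033-08-03, 2033-09-03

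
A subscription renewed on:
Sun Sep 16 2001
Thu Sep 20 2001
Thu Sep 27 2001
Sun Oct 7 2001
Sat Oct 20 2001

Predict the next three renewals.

Intervals are 4, 7, 10, 13 days — an arithmetic progression with common difference 3.
Next gap: 16 days. Sat Oct 20 2001 + 16 days = Mon Nov 5 2001.
Next gap: 19 days. Mon Nov 5 2001 + 19 days = Sat Nov 24 2001.
Next gap: 22 days. Sat Nov 24 2001 + 22 days = Sun Dec 16 2001.

Mon Nov 5 2001, Sat Nov 24 2001, Sun Dec 16 2001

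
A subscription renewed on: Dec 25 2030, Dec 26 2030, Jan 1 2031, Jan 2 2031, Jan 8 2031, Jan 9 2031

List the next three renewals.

Every event lands on a Wednesday or Thursday (gaps cycle 1, 6, 1, 6, 1).
So the schedule is: every Wednesday and Thursday.
The following Wednesday is Jan 15 2031.
Next Thursday: Jan 16 2031.
Next Wednesday: Jan 22 2031.

Jan 15 2031, Jan 16 2031, Jan 22 2031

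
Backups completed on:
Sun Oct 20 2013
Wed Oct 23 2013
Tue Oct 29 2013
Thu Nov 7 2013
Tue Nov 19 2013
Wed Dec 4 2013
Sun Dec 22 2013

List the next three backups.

Sun Jan 12 2014, Wed Feb 5 2014, Tue Mar 4 2014

Gaps: 3, 6, 9, 12, 15, 18 days — each gap is 3 larger than the previous one.
Next gap: 21 days. Sun Dec 22 2013 + 21 days = Sun Jan 12 2014.
Next gap: 24 days. Sun Jan 12 2014 + 24 days = Wed Feb 5 2014.
Next gap: 27 days. Wed Feb 5 2014 + 27 days = Tue Mar 4 2014.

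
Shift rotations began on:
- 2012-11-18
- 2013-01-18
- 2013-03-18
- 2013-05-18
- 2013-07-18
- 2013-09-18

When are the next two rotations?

The day-of-month is always 18 (61, 59, 61, 61, 62 days between events).
So this recurs on the 18th of every 2 months.
November 2013: 2013-11-18.
January 2014: 2014-01-18.

2013-11-18, 2014-01-18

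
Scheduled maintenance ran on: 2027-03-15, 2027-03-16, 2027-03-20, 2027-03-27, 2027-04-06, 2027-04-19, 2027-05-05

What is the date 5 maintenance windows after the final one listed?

2027-09-07

Gaps: 1, 4, 7, 10, 13, 16 days — each gap is 3 larger than the previous one.
Next gap: 19 days. 2027-05-05 + 19 days = 2027-05-24.
Next gap: 22 days. 2027-05-24 + 22 days = 2027-06-15.
Next gap: 25 days. 2027-06-15 + 25 days = 2027-07-10.
Next gap: 28 days. 2027-07-10 + 28 days = 2027-08-07.
Next gap: 31 days. 2027-08-07 + 31 days = 2027-09-07.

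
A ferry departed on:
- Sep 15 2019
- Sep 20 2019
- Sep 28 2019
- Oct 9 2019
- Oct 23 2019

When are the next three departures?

Nov 9 2019, Nov 29 2019, Dec 22 2019

Gaps: 5, 8, 11, 14 days — each gap is 3 larger than the previous one.
Next gap: 17 days. Oct 23 2019 + 17 days = Nov 9 2019.
Next gap: 20 days. Nov 9 2019 + 20 days = Nov 29 2019.
Next gap: 23 days. Nov 29 2019 + 23 days = Dec 22 2019.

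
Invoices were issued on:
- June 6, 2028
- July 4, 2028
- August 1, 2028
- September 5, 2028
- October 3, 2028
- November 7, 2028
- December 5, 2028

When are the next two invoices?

These are Tuesdays at 28- or 35-day spacing (28, 28, 35, 28, 35, 28).
The pattern: 1st Tuesday of the month.
1st Tuesday of January 2029: January 2, 2029.
February 2029 — 1st Tuesday is February 6, 2029.

January 2, 2029; February 6, 2029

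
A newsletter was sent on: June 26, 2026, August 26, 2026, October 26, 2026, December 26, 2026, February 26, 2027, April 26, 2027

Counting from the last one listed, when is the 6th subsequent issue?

The day-of-month is always 26 (61, 61, 61, 62, 59 days between events).
So this recurs on the 26th of every 2 months.
June 2027: June 26, 2027.
August 2027: August 26, 2027.
Next: October 2027 → October 26, 2027.
Next: December 2027 → December 26, 2027.
Next: February 2028 → February 26, 2028.
Next: April 2028 → April 26, 2028.

April 26, 2028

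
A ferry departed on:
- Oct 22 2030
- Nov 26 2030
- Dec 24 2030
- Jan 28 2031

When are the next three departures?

All dates are Tuesdays, 35, 28, 35 days apart.
Specifically, the 4th Tuesday of each month.
February 2031 — 4th Tuesday is Feb 25 2031.
March 2031 — 4th Tuesday is Mar 25 2031.
4th Tuesday of April 2031: Apr 22 2031.

Feb 25 2031, Mar 25 2031, Apr 22 2031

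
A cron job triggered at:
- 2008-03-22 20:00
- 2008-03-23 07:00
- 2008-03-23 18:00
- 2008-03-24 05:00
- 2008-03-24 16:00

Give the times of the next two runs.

Gaps: 11, 11, 11, 11 hours — each event is 11 hours after the previous one.
2008-03-24 16:00 + 11 h = 2008-03-25 03:00.
2008-03-25 03:00 + 11 h = 2008-03-25 14:00.

2008-03-25 03:00, 2008-03-25 14:00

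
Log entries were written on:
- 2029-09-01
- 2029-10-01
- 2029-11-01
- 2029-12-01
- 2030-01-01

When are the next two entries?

2030-02-01, 2030-03-01

Gaps: 30, 31, 30, 31 days — not constant. Every event is on the 1st of the month.
Pattern: the 1st of each month.
February 2030: 2030-02-01.
March 2030: 2030-03-01.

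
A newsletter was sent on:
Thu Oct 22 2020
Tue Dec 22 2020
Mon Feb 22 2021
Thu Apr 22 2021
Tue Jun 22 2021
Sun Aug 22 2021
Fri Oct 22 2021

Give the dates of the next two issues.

Wed Dec 22 2021, Tue Feb 22 2022

The day-of-month is always 22 (61, 62, 59, 61, 61, 61 days between events).
So this recurs on the 22nd of every 2 months.
Next: December 2021 → Wed Dec 22 2021.
Next: February 2022 → Tue Feb 22 2022.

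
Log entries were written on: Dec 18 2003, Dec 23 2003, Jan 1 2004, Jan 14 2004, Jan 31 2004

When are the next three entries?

Feb 21 2004, Mar 17 2004, Apr 15 2004

Intervals are 5, 9, 13, 17 days — an arithmetic progression with common difference 4.
Next gap: 21 days. Jan 31 2004 + 21 days = Feb 21 2004.
Next gap: 25 days. Feb 21 2004 + 25 days = Mar 17 2004.
Next gap: 29 days. Mar 17 2004 + 29 days = Apr 15 2004.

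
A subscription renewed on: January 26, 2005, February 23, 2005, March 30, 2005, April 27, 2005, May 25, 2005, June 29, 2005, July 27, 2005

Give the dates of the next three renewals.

August 31, 2005; September 28, 2005; October 26, 2005

Every date is a Wednesday; gaps 28, 35, 28, 28, 35, 28 days.
Each is the last Wednesday of its month (at least one falls on the 29th or later, ruling out '4th Wednesday').
August 2005 ends with Wednesday August 31, 2005.
September 2005 ends with Wednesday September 28, 2005.
Last Wednesday of October 2005: October 26, 2005.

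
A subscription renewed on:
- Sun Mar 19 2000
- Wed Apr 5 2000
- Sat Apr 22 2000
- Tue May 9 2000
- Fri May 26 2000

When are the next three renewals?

Mon Jun 12 2000, Thu Jun 29 2000, Sun Jul 16 2000

Every event comes 17 days after the last (17, 17, 17, 17).
Fri May 26 2000 + 17 days = Mon Jun 12 2000.
Mon Jun 12 2000 + 17 days = Thu Jun 29 2000.
Thu Jun 29 2000 + 17 days = Sun Jul 16 2000.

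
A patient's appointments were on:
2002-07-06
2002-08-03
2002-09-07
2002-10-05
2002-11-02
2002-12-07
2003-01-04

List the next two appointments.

2003-02-01, 2003-03-01

Gaps: 28, 35, 28, 28, 35, 28 days — a mix of 28 and 35. Every date is a Saturday.
Each is the 1st Saturday of its month.
1st Saturday of February 2003: 2003-02-01.
1st Saturday of March 2003: 2003-03-01.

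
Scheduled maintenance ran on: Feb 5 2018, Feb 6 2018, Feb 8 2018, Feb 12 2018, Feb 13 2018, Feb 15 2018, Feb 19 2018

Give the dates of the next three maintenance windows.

Feb 20 2018, Feb 22 2018, Feb 26 2018

The gap pattern 1, 2, 4, 1, 2, 4 repeats every 3 events.
These are the Mondays, Tuesdays and Thursdays of each week.
Next Tuesday: Feb 20 2018.
Next Thursday: Feb 22 2018.
Next Monday: Feb 26 2018.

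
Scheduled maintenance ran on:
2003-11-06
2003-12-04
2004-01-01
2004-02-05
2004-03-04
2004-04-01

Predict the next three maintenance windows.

2004-05-06, 2004-06-03, 2004-07-01

Gaps: 28, 28, 35, 28, 28 days — a mix of 28 and 35. Every date is a Thursday.
Each is the 1st Thursday of its month.
1st Thursday of May 2004: 2004-05-06.
June 2004 — 1st Thursday is 2004-06-03.
1st Thursday of July 2004: 2004-07-01.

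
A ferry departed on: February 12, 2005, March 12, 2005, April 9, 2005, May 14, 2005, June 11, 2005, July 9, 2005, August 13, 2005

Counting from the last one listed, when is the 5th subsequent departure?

Gaps: 28, 28, 35, 28, 28, 35 days — a mix of 28 and 35. Every date is a Saturday.
Each is the 2nd Saturday of its month.
2nd Saturday of September 2005: September 10, 2005.
2nd Saturday of October 2005: October 8, 2005.
2nd Saturday of November 2005: November 12, 2005.
2nd Saturday of December 2005: December 10, 2005.
2nd Saturday of January 2006: January 14, 2006.

January 14, 2006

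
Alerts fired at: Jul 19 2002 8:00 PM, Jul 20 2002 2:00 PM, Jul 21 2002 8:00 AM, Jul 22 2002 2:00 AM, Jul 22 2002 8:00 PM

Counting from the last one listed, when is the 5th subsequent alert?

Jul 26 2002 2:00 PM

Gaps: 18, 18, 18, 18 hours — each event is 18 hours after the previous one.
Jul 22 2002 8:00 PM + 18 h = Jul 23 2002 2:00 PM.
Jul 23 2002 2:00 PM + 18 h = Jul 24 2002 8:00 AM.
Jul 24 2002 8:00 AM + 18 h = Jul 25 2002 2:00 AM.
Jul 25 2002 2:00 AM + 18 h = Jul 25 2002 8:00 PM.
Jul 25 2002 8:00 PM + 18 h = Jul 26 2002 2:00 PM.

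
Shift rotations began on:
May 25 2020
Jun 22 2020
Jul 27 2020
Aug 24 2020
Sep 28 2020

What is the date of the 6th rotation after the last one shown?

Mar 22 2021

These are Mondays at 28- or 35-day spacing (28, 35, 28, 35).
The pattern: 4th Monday of the month.
4th Monday of October 2020: Oct 26 2020.
November 2020 — 4th Monday is Nov 23 2020.
December 2020 — 4th Monday is Dec 28 2020.
January 2021 — 4th Monday is Jan 25 2021.
February 2021 — 4th Monday is Feb 22 2021.
March 2021 — 4th Monday is Mar 22 2021.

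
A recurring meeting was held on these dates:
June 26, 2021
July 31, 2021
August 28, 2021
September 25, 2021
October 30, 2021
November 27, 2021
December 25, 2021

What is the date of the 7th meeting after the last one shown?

These are Saturdays with 35, 28, 28, 35, 28, 28-day gaps.
Each is the final Saturday of its month — July 31, 2021 is past the 28th, so '4th Saturday' doesn't fit.
Last Saturday of January 2022: January 29, 2022.
February 2022 ends with Saturday February 26, 2022.
Last Saturday of March 2022: March 26, 2022.
April 2022 ends with Saturday April 30, 2022.
May 2022 ends with Saturday May 28, 2022.
June 2022 ends with Saturday June 25, 2022.
Last Saturday of July 2022: July 30, 2022.

July 30, 2022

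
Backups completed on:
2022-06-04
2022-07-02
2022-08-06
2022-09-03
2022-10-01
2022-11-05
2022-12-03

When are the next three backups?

2023-01-07, 2023-02-04, 2023-03-04

These are Saturdays at 28- or 35-day spacing (28, 35, 28, 28, 35, 28).
The pattern: 1st Saturday of the month.
January 2023 — 1st Saturday is 2023-01-07.
February 2023 — 1st Saturday is 2023-02-04.
1st Saturday of March 2023: 2023-03-04.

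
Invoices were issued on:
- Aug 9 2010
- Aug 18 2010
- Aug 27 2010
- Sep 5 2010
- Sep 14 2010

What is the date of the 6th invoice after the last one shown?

Nov 7 2010

Every event comes 9 days after the last (9, 9, 9, 9).
Sep 14 2010 + 9 days = Sep 23 2010.
Sep 23 2010 + 9 days = Oct 2 2010.
Oct 2 2010 + 9 days = Oct 11 2010.
Oct 11 2010 + 9 days = Oct 20 2010.
Oct 20 2010 + 9 days = Oct 29 2010.
Oct 29 2010 + 9 days = Nov 7 2010.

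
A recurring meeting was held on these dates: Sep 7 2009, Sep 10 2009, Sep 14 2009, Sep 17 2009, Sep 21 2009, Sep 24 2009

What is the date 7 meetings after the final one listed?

Oct 19 2009

Every event lands on a Monday or Thursday (gaps cycle 3, 4, 3, 4, 3).
So the schedule is: every Monday and Thursday.
The following Monday is Sep 28 2009.
The following Thursday is Oct 1 2009.
Next Monday: Oct 5 2009.
Next Thursday: Oct 8 2009.
The following Monday is Oct 12 2009.
The following Thursday is Oct 15 2009.
The following Monday is Oct 19 2009.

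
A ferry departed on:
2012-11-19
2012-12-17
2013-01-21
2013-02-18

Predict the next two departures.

These are Mondays at 28- or 35-day spacing (28, 35, 28).
The pattern: 3rd Monday of the month.
3rd Monday of March 2013: 2013-03-18.
April 2013 — 3rd Monday is 2013-04-15.

2013-03-18, 2013-04-15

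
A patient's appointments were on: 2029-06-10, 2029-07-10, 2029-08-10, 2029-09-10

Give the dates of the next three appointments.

Each date is the 10th; the gaps (30, 31, 31) track the month lengths.
The rule is the 10th of each month.
October 2029: 2029-10-10.
Next: November 2029 → 2029-11-10.
December 2029: 2029-12-10.

2029-10-10, 2029-11-10, 2029-12-10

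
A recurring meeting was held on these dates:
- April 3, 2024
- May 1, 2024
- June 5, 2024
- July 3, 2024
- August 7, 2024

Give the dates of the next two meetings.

All dates are Wednesdays, 28, 35, 28, 35 days apart.
Specifically, the 1st Wednesday of each month.
1st Wednesday of September 2024: September 4, 2024.
October 2024 — 1st Wednesday is October 2, 2024.

September 4, 2024; October 2, 2024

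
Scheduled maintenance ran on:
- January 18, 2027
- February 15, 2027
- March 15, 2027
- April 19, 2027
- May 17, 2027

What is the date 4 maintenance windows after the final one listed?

September 20, 2027

All dates are Mondays, 28, 28, 35, 28 days apart.
Specifically, the 3rd Monday of each month.
June 2027 — 3rd Monday is June 21, 2027.
3rd Monday of July 2027: July 19, 2027.
3rd Monday of August 2027: August 16, 2027.
September 2027 — 3rd Monday is September 20, 2027.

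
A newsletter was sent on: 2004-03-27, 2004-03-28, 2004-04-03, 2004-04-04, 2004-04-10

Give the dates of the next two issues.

The gap pattern 1, 6, 1, 6 repeats every 2 events.
These are the Saturdays and Sundays of each week.
The following Sunday is 2004-04-11.
The following Saturday is 2004-04-17.

2004-04-11, 2004-04-17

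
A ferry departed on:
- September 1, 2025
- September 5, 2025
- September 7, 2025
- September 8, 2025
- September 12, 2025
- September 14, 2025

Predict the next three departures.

September 15, 2025; September 19, 2025; September 21, 2025

The gap pattern 4, 2, 1, 4, 2 repeats every 3 events.
These are the Mondays, Fridays and Sundays of each week.
Next Monday: September 15, 2025.
Next Friday: September 19, 2025.
Next Sunday: September 21, 2025.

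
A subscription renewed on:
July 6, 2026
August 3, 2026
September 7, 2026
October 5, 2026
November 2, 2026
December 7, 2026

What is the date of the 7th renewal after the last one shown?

July 5, 2027

All dates are Mondays, 28, 35, 28, 28, 35 days apart.
Specifically, the 1st Monday of each month.
1st Monday of January 2027: January 4, 2027.
February 2027 — 1st Monday is February 1, 2027.
March 2027 — 1st Monday is March 1, 2027.
April 2027 — 1st Monday is April 5, 2027.
1st Monday of May 2027: May 3, 2027.
1st Monday of June 2027: June 7, 2027.
July 2027 — 1st Monday is July 5, 2027.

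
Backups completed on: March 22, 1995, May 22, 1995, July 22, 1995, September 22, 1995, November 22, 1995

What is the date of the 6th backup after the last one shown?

Each date is the 22nd; the gaps (61, 61, 62, 61) track the month lengths.
The rule is the 22nd of every 2 months.
January 1996: January 22, 1996.
Next: March 1996 → March 22, 1996.
Next: May 1996 → May 22, 1996.
July 1996: July 22, 1996.
Next: September 1996 → September 22, 1996.
November 1996: November 22, 1996.

November 22, 1996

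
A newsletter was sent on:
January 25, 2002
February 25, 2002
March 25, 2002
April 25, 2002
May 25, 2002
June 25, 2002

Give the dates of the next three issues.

July 25, 2002; August 25, 2002; September 25, 2002

The day-of-month is always 25 (31, 28, 31, 30, 31 days between events).
So this recurs on the 25th of each month.
Next: July 2002 → July 25, 2002.
August 2002: August 25, 2002.
Next: September 2002 → September 25, 2002.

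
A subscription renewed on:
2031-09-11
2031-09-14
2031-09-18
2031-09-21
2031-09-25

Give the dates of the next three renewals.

2031-09-28, 2031-10-02, 2031-10-05

Gaps: 3, 4, 3, 4 days — not constant, but cyclic with period 2.
The events fall on every Thursday and Sunday.
Next Sunday: 2031-09-28.
The following Thursday is 2031-10-02.
The following Sunday is 2031-10-05.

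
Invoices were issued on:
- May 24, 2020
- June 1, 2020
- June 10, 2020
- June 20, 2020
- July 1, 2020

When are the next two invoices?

July 13, 2020; July 26, 2020

The spacing grows by 1 each time: 8, 9, 10, 11 days.
Next gap: 12 days. July 1, 2020 + 12 days = July 13, 2020.
Next gap: 13 days. July 13, 2020 + 13 days = July 26, 2020.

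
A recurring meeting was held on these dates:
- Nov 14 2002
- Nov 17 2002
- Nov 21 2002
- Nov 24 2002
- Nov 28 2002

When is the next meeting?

Dec 1 2002

Every event lands on a Thursday or Sunday (gaps cycle 3, 4, 3, 4).
So the schedule is: every Thursday and Sunday.
Next Sunday: Dec 1 2002.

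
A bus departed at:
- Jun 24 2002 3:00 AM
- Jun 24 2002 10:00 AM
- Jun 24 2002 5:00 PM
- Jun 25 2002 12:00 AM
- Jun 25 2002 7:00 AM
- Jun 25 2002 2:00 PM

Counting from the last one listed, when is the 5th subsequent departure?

Spacing: 7, 7, 7, 7, 7 h — constant 7 h.
Jun 25 2002 2:00 PM + 7 h = Jun 25 2002 9:00 PM.
Jun 25 2002 9:00 PM + 7 h = Jun 26 2002 4:00 AM.
Jun 26 2002 4:00 AM + 7 h = Jun 26 2002 11:00 AM.
Jun 26 2002 11:00 AM + 7 h = Jun 26 2002 6:00 PM.
Jun 26 2002 6:00 PM + 7 h = Jun 27 2002 1:00 AM.

Jun 27 2002 1:00 AM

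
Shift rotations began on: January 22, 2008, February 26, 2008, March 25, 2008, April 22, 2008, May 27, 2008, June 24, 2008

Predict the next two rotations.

These are Tuesdays at 28- or 35-day spacing (35, 28, 28, 35, 28).
The pattern: 4th Tuesday of the month.
July 2008 — 4th Tuesday is July 22, 2008.
August 2008 — 4th Tuesday is August 26, 2008.

July 22, 2008; August 26, 2008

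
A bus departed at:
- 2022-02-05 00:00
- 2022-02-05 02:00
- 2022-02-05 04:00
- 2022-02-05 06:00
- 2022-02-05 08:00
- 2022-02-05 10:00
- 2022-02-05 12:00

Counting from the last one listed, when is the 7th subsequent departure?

2022-02-06 02:00

Spacing: 2, 2, 2, 2, 2, 2 h — constant 2 h.
2022-02-05 12:00 + 2 h = 2022-02-05 14:00.
2022-02-05 14:00 + 2 h = 2022-02-05 16:00.
2022-02-05 16:00 + 2 h = 2022-02-05 18:00.
2022-02-05 18:00 + 2 h = 2022-02-05 20:00.
2022-02-05 20:00 + 2 h = 2022-02-05 22:00.
2022-02-05 22:00 + 2 h = 2022-02-06 00:00.
2022-02-06 00:00 + 2 h = 2022-02-06 02:00.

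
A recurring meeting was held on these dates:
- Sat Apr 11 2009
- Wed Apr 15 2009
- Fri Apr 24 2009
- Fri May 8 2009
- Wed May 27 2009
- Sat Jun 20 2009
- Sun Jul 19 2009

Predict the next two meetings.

Sat Aug 22 2009, Wed Sep 30 2009

The spacing grows by 5 each time: 4, 9, 14, 19, 24, 29 days.
Next gap: 34 days. Sun Jul 19 2009 + 34 days = Sat Aug 22 2009.
Next gap: 39 days. Sat Aug 22 2009 + 39 days = Wed Sep 30 2009.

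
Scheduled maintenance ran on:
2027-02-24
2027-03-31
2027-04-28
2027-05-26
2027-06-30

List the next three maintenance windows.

Every date is a Wednesday; gaps 35, 28, 28, 35 days.
Each is the last Wednesday of its month (at least one falls on the 29th or later, ruling out '4th Wednesday').
July 2027 ends with Wednesday 2027-07-28.
August 2027 ends with Wednesday 2027-08-25.
Last Wednesday of September 2027: 2027-09-29.

2027-07-28, 2027-08-25, 2027-09-29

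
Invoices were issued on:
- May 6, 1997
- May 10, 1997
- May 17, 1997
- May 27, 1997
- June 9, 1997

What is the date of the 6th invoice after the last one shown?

Gaps: 4, 7, 10, 13 days — each gap is 3 larger than the previous one.
Next gap: 16 days. June 9, 1997 + 16 days = June 25, 1997.
Next gap: 19 days. June 25, 1997 + 19 days = July 14, 1997.
Next gap: 22 days. July 14, 1997 + 22 days = August 5, 1997.
Next gap: 25 days. August 5, 1997 + 25 days = August 30, 1997.
Next gap: 28 days. August 30, 1997 + 28 days = September 27, 1997.
Next gap: 31 days. September 27, 1997 + 31 days = October 28, 1997.

October 28, 1997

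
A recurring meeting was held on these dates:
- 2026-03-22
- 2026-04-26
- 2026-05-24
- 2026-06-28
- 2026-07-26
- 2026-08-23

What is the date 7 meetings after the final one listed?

2027-03-28

These are Sundays at 28- or 35-day spacing (35, 28, 35, 28, 28).
The pattern: 4th Sunday of the month.
4th Sunday of September 2026: 2026-09-27.
October 2026 — 4th Sunday is 2026-10-25.
4th Sunday of November 2026: 2026-11-22.
December 2026 — 4th Sunday is 2026-12-27.
4th Sunday of January 2027: 2027-01-24.
February 2027 — 4th Sunday is 2027-02-28.
4th Sunday of March 2027: 2027-03-28.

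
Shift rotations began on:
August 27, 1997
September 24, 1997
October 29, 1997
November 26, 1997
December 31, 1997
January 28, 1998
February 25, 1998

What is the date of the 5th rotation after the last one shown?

All Wednesdays; the gaps (28, 35, 28, 35, 28, 28) vary with month length.
This is the last Wednesday of each month.
March 1998 ends with Wednesday March 25, 1998.
Last Wednesday of April 1998: April 29, 1998.
Last Wednesday of May 1998: May 27, 1998.
June 1998 ends with Wednesday June 24, 1998.
July 1998 ends with Wednesday July 29, 1998.

July 29, 1998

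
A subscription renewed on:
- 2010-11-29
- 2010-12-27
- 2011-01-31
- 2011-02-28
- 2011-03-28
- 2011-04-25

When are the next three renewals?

2011-05-30, 2011-06-27, 2011-07-25

All Mondays; the gaps (28, 35, 28, 28, 28) vary with month length.
This is the last Monday of each month.
May 2011 ends with Monday 2011-05-30.
Last Monday of June 2011: 2011-06-27.
July 2011 ends with Monday 2011-07-25.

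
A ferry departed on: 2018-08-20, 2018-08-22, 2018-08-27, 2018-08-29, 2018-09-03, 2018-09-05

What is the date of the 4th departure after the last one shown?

2018-09-19

Every event lands on a Monday or Wednesday (gaps cycle 2, 5, 2, 5, 2).
So the schedule is: every Monday and Wednesday.
The following Monday is 2018-09-10.
Next Wednesday: 2018-09-12.
The following Monday is 2018-09-17.
Next Wednesday: 2018-09-19.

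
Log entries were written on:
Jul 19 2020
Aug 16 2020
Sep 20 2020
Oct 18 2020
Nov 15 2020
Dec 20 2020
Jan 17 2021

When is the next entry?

Feb 21 2021

All dates are Sundays, 28, 35, 28, 28, 35, 28 days apart.
Specifically, the 3rd Sunday of each month.
3rd Sunday of February 2021: Feb 21 2021.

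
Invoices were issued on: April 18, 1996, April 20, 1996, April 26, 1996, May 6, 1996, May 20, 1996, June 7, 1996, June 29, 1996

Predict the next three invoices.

Gaps: 2, 6, 10, 14, 18, 22 days — each gap is 4 larger than the previous one.
Next gap: 26 days. June 29, 1996 + 26 days = July 25, 1996.
Next gap: 30 days. July 25, 1996 + 30 days = August 24, 1996.
Next gap: 34 days. August 24, 1996 + 34 days = September 27, 1996.

July 25, 1996; August 24, 1996; September 27, 1996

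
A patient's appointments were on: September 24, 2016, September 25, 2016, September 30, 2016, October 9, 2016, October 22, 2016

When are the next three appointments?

November 8, 2016; November 29, 2016; December 24, 2016

Intervals are 1, 5, 9, 13 days — an arithmetic progression with common difference 4.
Next gap: 17 days. October 22, 2016 + 17 days = November 8, 2016.
Next gap: 21 days. November 8, 2016 + 21 days = November 29, 2016.
Next gap: 25 days. November 29, 2016 + 25 days = December 24, 2016.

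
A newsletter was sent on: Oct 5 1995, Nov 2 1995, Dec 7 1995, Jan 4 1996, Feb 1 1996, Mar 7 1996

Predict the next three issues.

All dates are Thursdays, 28, 35, 28, 28, 35 days apart.
Specifically, the 1st Thursday of each month.
1st Thursday of April 1996: Apr 4 1996.
May 1996 — 1st Thursday is May 2 1996.
June 1996 — 1st Thursday is Jun 6 1996.

Apr 4 1996, May 2 1996, Jun 6 1996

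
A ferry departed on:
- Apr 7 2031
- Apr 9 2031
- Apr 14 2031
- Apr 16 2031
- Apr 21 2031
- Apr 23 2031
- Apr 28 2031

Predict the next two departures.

Apr 30 2031, May 5 2031

Every event lands on a Monday or Wednesday (gaps cycle 2, 5, 2, 5, 2, 5).
So the schedule is: every Monday and Wednesday.
The following Wednesday is Apr 30 2031.
The following Monday is May 5 2031.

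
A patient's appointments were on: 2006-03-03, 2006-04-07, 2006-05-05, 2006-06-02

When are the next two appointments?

Gaps: 35, 28, 28 days — a mix of 28 and 35. Every date is a Friday.
Each is the 1st Friday of its month.
July 2006 — 1st Friday is 2006-07-07.
August 2006 — 1st Friday is 2006-08-04.

2006-07-07, 2006-08-04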